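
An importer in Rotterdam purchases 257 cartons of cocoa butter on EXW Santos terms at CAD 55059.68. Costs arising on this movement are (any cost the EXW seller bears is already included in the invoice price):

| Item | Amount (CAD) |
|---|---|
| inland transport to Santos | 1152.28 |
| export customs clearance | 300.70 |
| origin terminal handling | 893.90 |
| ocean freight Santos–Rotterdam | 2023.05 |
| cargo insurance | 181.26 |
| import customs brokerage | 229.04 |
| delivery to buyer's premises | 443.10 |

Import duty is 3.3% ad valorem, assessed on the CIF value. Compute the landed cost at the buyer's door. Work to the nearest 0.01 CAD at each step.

Total landed cost: CAD 62250.17

EXW: the seller makes goods available at their premises; the buyer bears all onward costs.
CIF value = EXW price + inland to port + export clearance + origin terminal + freight + insurance = 55059.68 + 1152.28 + 300.70 + 893.90 + 2023.05 + 181.26 = 59610.87
Import duty = 59610.87 × 3.3% = 1967.16
Buyer bears: inland to port 1152.28 + export clearance 300.70 + origin terminal 893.90 + freight 2023.05 + insurance 181.26 + brokerage 229.04 + delivery 443.10 + duty 1967.16 = 7190.49
Landed cost = invoice 55059.68 + 7190.49 = 62250.17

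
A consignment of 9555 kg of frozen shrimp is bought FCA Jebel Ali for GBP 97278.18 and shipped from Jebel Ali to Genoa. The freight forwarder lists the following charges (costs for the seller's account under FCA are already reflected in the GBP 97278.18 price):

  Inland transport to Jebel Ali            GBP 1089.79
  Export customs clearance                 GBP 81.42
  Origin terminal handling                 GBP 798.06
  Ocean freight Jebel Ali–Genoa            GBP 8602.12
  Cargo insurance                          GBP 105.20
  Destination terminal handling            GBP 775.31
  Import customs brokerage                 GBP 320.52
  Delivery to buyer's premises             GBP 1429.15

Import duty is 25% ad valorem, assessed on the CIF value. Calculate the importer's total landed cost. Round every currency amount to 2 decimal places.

FCA: the seller delivers export-cleared goods to the carrier; the buyer bears costs from that point.
Already in the invoice (seller's account under FCA): inland to port, export clearance — exclude.
CIF value = FCA price + origin terminal + freight + insurance = 97278.18 + 798.06 + 8602.12 + 105.20 = 106783.56
Import duty = 106783.56 × 25% = 26695.89
Buyer bears: origin terminal 798.06 + freight 8602.12 + insurance 105.20 + destination terminal 775.31 + brokerage 320.52 + delivery 1429.15 + duty 26695.89 = 38726.25
Landed cost = invoice 97278.18 + 38726.25 = 136004.43

Total landed cost: GBP 136004.43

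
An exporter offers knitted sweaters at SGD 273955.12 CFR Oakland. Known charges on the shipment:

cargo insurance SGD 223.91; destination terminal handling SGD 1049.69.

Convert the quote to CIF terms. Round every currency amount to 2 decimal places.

CIF price: SGD 274179.03

Not relevant to the conversion: destination terminal — on the buyer under both terms; not part of either seller's price.
From CFR to CIF, the seller additionally bears: insurance.
CIF price = 273955.12 + 223.91 = 274179.03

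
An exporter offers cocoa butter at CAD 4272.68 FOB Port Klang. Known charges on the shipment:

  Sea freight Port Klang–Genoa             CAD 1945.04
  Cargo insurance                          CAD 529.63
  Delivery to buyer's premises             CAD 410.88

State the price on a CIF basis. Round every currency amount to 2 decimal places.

CIF price: CAD 6747.35

Not relevant to the conversion: delivery — on the buyer under both terms; not part of either seller's price.
From FOB to CIF, the seller additionally bears: freight, insurance.
CIF price = 4272.68 + 1945.04 + 529.63 = 6747.35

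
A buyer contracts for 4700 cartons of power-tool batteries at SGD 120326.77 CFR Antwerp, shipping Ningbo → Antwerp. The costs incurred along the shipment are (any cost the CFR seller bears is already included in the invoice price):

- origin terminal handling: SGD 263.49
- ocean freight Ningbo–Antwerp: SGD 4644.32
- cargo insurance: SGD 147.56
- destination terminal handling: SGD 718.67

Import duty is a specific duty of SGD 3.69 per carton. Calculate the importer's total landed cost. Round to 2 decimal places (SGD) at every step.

CFR: the seller pays costs through ocean freight to the destination port, but not insurance.
Already in the invoice (seller's account under CFR): origin terminal, freight — exclude.
CIF value = CFR price + insurance = 120326.77 + 147.56 = 120474.33
Import duty = 4700 × 3.69 = 17343.00
Buyer bears: insurance 147.56 + destination terminal 718.67 + duty 17343.00 = 18209.23
Landed cost = invoice 120326.77 + 18209.23 = 138536.00

Total landed cost: SGD 138536.00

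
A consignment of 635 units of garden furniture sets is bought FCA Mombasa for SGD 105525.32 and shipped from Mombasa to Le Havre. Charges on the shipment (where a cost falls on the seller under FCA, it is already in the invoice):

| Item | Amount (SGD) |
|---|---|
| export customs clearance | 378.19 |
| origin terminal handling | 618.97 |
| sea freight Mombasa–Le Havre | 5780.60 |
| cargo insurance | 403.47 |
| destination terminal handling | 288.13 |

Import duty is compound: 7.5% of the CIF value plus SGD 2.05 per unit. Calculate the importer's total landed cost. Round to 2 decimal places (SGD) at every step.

Total landed cost: SGD 122342.87

FCA: the seller delivers export-cleared goods to the carrier; the buyer bears costs from that point.
Already in the invoice (seller's account under FCA): export clearance — exclude.
CIF value = FCA price + origin terminal + freight + insurance = 105525.32 + 618.97 + 5780.60 + 403.47 = 112328.36
Ad valorem component: 112328.36 × 7.5% = 8424.63
Specific component: 635 × 2.05 = 1301.75
Import duty = 8424.63 + 1301.75 = 9726.38
Buyer bears: origin terminal 618.97 + freight 5780.60 + insurance 403.47 + destination terminal 288.13 + duty 9726.38 = 16817.55
Landed cost = invoice 105525.32 + 16817.55 = 122342.87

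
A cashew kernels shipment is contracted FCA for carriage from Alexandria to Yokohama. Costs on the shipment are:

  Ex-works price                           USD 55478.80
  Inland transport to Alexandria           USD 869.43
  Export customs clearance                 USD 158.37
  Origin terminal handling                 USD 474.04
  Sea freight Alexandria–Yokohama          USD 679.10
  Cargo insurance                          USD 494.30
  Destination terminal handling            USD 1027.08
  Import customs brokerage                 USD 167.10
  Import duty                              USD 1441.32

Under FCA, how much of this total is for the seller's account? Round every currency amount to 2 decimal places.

Seller's account: USD 56506.60

FCA: the seller delivers export-cleared goods to the carrier; the buyer bears costs from that point.
Seller's account: goods 55478.80 + inland to port 869.43 + export clearance 158.37 = 56506.60
Buyer's account: origin terminal 474.04 + freight 679.10 + insurance 494.30 + destination terminal 1027.08 + brokerage 167.10 + duty 1441.32 = 4282.94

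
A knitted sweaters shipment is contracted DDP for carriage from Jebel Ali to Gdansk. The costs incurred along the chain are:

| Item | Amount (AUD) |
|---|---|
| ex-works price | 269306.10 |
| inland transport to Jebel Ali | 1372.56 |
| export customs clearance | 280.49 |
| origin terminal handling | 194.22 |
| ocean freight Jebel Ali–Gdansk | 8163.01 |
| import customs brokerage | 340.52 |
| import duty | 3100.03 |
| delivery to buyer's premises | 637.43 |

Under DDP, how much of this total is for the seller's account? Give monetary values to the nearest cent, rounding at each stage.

Seller's account: AUD 283394.36

DDP: the seller bears all costs including import duty.
Seller's account: goods 269306.10 + inland to port 1372.56 + export clearance 280.49 + origin terminal 194.22 + freight 8163.01 + brokerage 340.52 + duty 3100.03 + delivery 637.43 = 283394.36
Buyer's account: 0.00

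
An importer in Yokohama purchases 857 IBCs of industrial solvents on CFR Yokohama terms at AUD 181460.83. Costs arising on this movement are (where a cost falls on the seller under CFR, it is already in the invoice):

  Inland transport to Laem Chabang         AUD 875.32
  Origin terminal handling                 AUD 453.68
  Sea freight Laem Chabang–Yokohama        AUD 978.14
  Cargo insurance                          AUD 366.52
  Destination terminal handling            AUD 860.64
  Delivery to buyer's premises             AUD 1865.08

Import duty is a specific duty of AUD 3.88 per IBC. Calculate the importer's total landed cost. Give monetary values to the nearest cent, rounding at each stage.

Total landed cost: AUD 187878.23

CFR: the seller pays costs through ocean freight to the destination port, but not insurance.
Already in the invoice (seller's account under CFR): inland to port, origin terminal, freight — exclude.
CIF value = CFR price + insurance = 181460.83 + 366.52 = 181827.35
Import duty = 857 × 3.88 = 3325.16
Buyer bears: insurance 366.52 + destination terminal 860.64 + delivery 1865.08 + duty 3325.16 = 6417.40
Landed cost = invoice 181460.83 + 6417.40 = 187878.23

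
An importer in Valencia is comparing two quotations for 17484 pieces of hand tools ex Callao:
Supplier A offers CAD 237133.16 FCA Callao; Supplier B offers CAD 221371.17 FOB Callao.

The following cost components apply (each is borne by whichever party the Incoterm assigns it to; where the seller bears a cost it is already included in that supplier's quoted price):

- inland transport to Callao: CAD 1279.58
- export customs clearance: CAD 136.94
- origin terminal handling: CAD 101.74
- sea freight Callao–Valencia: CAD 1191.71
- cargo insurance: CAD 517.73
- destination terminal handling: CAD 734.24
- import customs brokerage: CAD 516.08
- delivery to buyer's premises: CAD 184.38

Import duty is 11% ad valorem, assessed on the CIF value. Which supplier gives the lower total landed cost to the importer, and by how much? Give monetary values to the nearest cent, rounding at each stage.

Supplier B is cheaper by CAD 17608.74

Supplier A (FCA):
CIF value = FCA price + origin terminal + freight + insurance = 237133.16 + 101.74 + 1191.71 + 517.73 = 238944.34
Import duty = 238944.34 × 11% = 26283.88
Buyer bears (A): 101.74 + 1191.71 + 517.73 + 734.24 + 516.08 + 184.38 = 3245.88
Landed cost (A) = invoice 237133.16 + 3245.88 + duty 26283.88 = 266662.92
Supplier B (FOB):
CIF value = FOB price + freight + insurance = 221371.17 + 1191.71 + 517.73 = 223080.61
Import duty = 223080.61 × 11% = 24538.87
Buyer bears (B): 1191.71 + 517.73 + 734.24 + 516.08 + 184.38 = 3144.14
Landed cost (B) = invoice 221371.17 + 3144.14 + duty 24538.87 = 249054.18
Difference = |266662.92 − 249054.18| = 17608.74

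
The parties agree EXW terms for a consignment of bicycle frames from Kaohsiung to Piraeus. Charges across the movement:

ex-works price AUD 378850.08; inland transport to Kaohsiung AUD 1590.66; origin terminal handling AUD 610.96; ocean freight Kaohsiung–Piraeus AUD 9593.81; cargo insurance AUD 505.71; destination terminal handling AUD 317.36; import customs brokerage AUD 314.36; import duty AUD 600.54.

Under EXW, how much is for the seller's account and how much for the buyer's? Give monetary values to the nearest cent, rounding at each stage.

Seller: AUD 378850.08; buyer: AUD 13533.40

EXW: the seller makes goods available at their premises; the buyer bears all onward costs.
Seller's account: goods 378850.08 = 378850.08
Buyer's account: inland to port 1590.66 + origin terminal 610.96 + freight 9593.81 + insurance 505.71 + destination terminal 317.36 + brokerage 314.36 + duty 600.54 = 13533.40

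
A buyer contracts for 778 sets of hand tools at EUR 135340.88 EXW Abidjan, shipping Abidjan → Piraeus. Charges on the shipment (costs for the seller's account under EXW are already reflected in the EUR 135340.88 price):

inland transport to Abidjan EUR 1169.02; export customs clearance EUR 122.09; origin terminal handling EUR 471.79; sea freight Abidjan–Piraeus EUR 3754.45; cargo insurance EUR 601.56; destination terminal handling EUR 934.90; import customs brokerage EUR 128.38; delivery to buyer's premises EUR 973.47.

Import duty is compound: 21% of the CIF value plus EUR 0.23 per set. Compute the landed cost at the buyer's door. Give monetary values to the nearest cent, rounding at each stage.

Total landed cost: EUR 173382.04

EXW: the seller makes goods available at their premises; the buyer bears all onward costs.
CIF value = EXW price + inland to port + export clearance + origin terminal + freight + insurance = 135340.88 + 1169.02 + 122.09 + 471.79 + 3754.45 + 601.56 = 141459.79
Ad valorem component: 141459.79 × 21% = 29706.56
Specific component: 778 × 0.23 = 178.94
Import duty = 29706.56 + 178.94 = 29885.50
Buyer bears: inland to port 1169.02 + export clearance 122.09 + origin terminal 471.79 + freight 3754.45 + insurance 601.56 + destination terminal 934.90 + brokerage 128.38 + delivery 973.47 + duty 29885.50 = 38041.16
Landed cost = invoice 135340.88 + 38041.16 = 173382.04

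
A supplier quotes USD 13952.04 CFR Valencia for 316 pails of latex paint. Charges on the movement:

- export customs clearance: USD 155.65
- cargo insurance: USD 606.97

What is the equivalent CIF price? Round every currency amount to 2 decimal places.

Not relevant to the conversion: export clearance — on the seller under both CFR and CIF; already in the CFR price and stays in the CIF price.
From CFR to CIF, the seller additionally bears: insurance.
CIF price = 13952.04 + 606.97 = 14559.01

CIF price: USD 14559.01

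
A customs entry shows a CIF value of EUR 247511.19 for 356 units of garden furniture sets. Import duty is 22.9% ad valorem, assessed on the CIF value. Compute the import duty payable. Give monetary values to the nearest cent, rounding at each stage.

Import duty: EUR 56680.06

Import duty = 247511.19 × 22.9% = 56680.06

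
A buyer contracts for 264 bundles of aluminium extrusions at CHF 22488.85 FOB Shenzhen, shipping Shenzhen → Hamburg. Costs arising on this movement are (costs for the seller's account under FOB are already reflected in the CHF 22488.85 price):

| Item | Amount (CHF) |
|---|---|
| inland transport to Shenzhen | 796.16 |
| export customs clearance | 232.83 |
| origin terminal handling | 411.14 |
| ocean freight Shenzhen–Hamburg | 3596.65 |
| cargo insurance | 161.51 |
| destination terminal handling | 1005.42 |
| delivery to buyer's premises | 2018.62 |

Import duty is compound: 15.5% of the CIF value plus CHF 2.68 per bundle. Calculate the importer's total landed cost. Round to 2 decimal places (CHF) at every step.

Total landed cost: CHF 34046.86

FOB: the seller bears costs until goods are on board at the origin port; the buyer bears freight, insurance and all costs thereafter.
Already in the invoice (seller's account under FOB): inland to port, export clearance, origin terminal — exclude.
CIF value = FOB price + freight + insurance = 22488.85 + 3596.65 + 161.51 = 26247.01
Ad valorem component: 26247.01 × 15.5% = 4068.29
Specific component: 264 × 2.68 = 707.52
Import duty = 4068.29 + 707.52 = 4775.81
Buyer bears: freight 3596.65 + insurance 161.51 + destination terminal 1005.42 + delivery 2018.62 + duty 4775.81 = 11558.01
Landed cost = invoice 22488.85 + 11558.01 = 34046.86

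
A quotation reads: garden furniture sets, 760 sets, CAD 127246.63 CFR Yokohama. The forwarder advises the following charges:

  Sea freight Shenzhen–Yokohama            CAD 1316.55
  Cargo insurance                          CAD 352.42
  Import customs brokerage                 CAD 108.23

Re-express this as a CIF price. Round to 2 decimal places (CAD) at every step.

CIF price: CAD 127599.05

Not relevant to the conversion: freight — on the seller under both CFR and CIF; already in the CFR price and stays in the CIF price. brokerage — on the buyer under both terms; not part of either seller's price.
From CFR to CIF, the seller additionally bears: insurance.
CIF price = 127246.63 + 352.42 = 127599.05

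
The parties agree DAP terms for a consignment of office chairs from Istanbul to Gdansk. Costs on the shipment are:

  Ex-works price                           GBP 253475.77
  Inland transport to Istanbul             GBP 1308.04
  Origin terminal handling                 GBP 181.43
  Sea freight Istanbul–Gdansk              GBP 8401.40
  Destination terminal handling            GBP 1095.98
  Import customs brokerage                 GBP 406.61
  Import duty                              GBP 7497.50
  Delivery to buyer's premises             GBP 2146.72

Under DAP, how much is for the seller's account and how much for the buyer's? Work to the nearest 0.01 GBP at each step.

Seller: GBP 266609.34; buyer: GBP 7904.11

DAP: the seller bears all costs to the named destination except import duty and clearance.
Seller's account: goods 253475.77 + inland to port 1308.04 + origin terminal 181.43 + freight 8401.40 + destination terminal 1095.98 + delivery 2146.72 = 266609.34
Buyer's account: brokerage 406.61 + duty 7497.50 = 7904.11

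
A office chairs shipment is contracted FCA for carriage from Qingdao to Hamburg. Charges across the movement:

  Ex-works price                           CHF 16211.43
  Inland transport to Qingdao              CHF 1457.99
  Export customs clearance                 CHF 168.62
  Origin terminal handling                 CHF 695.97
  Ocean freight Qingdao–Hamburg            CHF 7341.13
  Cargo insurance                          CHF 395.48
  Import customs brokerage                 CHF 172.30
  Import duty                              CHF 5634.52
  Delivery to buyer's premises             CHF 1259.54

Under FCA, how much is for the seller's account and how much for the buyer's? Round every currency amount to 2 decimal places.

Seller: CHF 17838.04; buyer: CHF 15498.94

FCA: the seller delivers export-cleared goods to the carrier; the buyer bears costs from that point.
Seller's account: goods 16211.43 + inland to port 1457.99 + export clearance 168.62 = 17838.04
Buyer's account: origin terminal 695.97 + freight 7341.13 + insurance 395.48 + brokerage 172.30 + duty 5634.52 + delivery 1259.54 = 15498.94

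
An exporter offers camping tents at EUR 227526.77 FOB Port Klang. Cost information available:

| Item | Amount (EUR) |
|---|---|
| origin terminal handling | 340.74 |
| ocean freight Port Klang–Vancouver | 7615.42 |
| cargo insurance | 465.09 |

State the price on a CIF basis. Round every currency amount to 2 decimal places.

CIF price: EUR 235607.28

Not relevant to the conversion: origin terminal — on the seller under both FOB and CIF; already in the FOB price and stays in the CIF price.
From FOB to CIF, the seller additionally bears: freight, insurance.
CIF price = 227526.77 + 7615.42 + 465.09 = 235607.28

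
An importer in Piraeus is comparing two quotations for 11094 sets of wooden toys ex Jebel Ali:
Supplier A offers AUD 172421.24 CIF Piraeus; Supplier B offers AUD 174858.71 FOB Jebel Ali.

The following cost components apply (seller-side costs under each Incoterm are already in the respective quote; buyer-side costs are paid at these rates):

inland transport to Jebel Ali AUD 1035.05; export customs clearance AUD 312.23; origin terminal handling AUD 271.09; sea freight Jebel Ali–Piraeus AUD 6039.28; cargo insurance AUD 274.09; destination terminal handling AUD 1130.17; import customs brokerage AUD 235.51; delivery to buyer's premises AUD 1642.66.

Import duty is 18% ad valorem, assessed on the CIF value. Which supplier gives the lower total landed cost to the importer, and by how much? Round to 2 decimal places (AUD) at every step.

Supplier A (CIF):
The CIF price already equals the CIF value: 172421.24
Import duty = 172421.24 × 18% = 31035.82
Buyer bears (A): 1130.17 + 235.51 + 1642.66 = 3008.34
Landed cost (A) = invoice 172421.24 + 3008.34 + duty 31035.82 = 206465.40
Supplier B (FOB):
CIF value = FOB price + freight + insurance = 174858.71 + 6039.28 + 274.09 = 181172.08
Import duty = 181172.08 × 18% = 32610.97
Buyer bears (B): 6039.28 + 274.09 + 1130.17 + 235.51 + 1642.66 = 9321.71
Landed cost (B) = invoice 174858.71 + 9321.71 + duty 32610.97 = 216791.39
Difference = |206465.40 − 216791.39| = 10325.99

Supplier A is cheaper by AUD 10325.99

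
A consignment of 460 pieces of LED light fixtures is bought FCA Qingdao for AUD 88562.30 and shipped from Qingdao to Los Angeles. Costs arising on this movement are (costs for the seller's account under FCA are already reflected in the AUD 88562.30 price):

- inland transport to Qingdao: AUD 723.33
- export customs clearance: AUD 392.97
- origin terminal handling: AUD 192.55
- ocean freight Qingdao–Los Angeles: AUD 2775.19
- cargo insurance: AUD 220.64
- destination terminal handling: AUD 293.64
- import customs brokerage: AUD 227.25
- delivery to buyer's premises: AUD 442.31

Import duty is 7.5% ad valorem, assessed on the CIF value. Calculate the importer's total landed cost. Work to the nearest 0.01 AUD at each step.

FCA: the seller delivers export-cleared goods to the carrier; the buyer bears costs from that point.
Already in the invoice (seller's account under FCA): inland to port, export clearance — exclude.
CIF value = FCA price + origin terminal + freight + insurance = 88562.30 + 192.55 + 2775.19 + 220.64 = 91750.68
Import duty = 91750.68 × 7.5% = 6881.30
Buyer bears: origin terminal 192.55 + freight 2775.19 + insurance 220.64 + destination terminal 293.64 + brokerage 227.25 + delivery 442.31 + duty 6881.30 = 11032.88
Landed cost = invoice 88562.30 + 11032.88 = 99595.18

Total landed cost: AUD 99595.18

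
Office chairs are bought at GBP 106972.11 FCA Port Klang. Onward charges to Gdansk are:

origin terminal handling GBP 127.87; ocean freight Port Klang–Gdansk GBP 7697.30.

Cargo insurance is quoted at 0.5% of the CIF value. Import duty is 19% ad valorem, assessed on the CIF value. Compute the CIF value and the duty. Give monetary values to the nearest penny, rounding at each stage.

Let C be the CIF value. C = FCA price + pre-shipment costs + freight + 0.5% × C
C − 0.5% × C = 106972.11 + 127.87 + 7697.30
0.995 × C = 114797.28
C = 114797.28 / 0.995 = 115374.15
Insurance premium = 0.5% × 115374.15 = 576.87
Import duty = 115374.15 × 19% = 21921.09

CIF value: GBP 115374.15; import duty: GBP 21921.09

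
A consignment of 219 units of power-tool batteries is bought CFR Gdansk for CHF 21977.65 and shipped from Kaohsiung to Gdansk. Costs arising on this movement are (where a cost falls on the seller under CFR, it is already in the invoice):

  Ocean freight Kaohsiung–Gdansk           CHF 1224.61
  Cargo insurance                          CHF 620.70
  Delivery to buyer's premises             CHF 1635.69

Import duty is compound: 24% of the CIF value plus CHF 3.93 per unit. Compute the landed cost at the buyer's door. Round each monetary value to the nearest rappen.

Total landed cost: CHF 30518.31

CFR: the seller pays costs through ocean freight to the destination port, but not insurance.
Already in the invoice (seller's account under CFR): freight — exclude.
CIF value = CFR price + insurance = 21977.65 + 620.70 = 22598.35
Ad valorem component: 22598.35 × 24% = 5423.60
Specific component: 219 × 3.93 = 860.67
Import duty = 5423.60 + 860.67 = 6284.27
Buyer bears: insurance 620.70 + delivery 1635.69 + duty 6284.27 = 8540.66
Landed cost = invoice 21977.65 + 8540.66 = 30518.31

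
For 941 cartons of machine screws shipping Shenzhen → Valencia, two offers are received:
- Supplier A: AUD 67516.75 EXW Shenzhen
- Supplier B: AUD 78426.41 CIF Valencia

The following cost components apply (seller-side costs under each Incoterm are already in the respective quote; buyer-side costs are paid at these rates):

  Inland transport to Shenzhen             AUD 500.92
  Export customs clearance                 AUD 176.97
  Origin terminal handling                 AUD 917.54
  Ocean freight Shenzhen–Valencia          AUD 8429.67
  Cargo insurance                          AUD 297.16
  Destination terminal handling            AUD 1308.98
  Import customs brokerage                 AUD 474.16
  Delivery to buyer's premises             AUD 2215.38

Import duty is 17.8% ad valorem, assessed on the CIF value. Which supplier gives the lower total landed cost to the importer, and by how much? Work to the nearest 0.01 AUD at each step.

Supplier A is cheaper by AUD 691.96

Supplier A (EXW):
CIF value = EXW price + inland to port + export clearance + origin terminal + freight + insurance = 67516.75 + 500.92 + 176.97 + 917.54 + 8429.67 + 297.16 = 77839.01
Import duty = 77839.01 × 17.8% = 13855.34
Buyer bears (A): 500.92 + 176.97 + 917.54 + 8429.67 + 297.16 + 1308.98 + 474.16 + 2215.38 = 14320.78
Landed cost (A) = invoice 67516.75 + 14320.78 + duty 13855.34 = 95692.87
Supplier B (CIF):
The CIF price already equals the CIF value: 78426.41
Import duty = 78426.41 × 17.8% = 13959.90
Buyer bears (B): 1308.98 + 474.16 + 2215.38 = 3998.52
Landed cost (B) = invoice 78426.41 + 3998.52 + duty 13959.90 = 96384.83
Difference = |95692.87 − 96384.83| = 691.96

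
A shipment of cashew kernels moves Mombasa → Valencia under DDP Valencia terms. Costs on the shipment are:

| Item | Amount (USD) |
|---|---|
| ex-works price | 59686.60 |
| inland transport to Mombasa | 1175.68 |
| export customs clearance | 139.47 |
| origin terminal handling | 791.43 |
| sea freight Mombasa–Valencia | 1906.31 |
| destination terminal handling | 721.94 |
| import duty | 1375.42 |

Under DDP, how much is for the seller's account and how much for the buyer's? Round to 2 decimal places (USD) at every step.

Seller: USD 65796.85; buyer: USD 0.00

DDP: the seller bears all costs including import duty.
Seller's account: goods 59686.60 + inland to port 1175.68 + export clearance 139.47 + origin terminal 791.43 + freight 1906.31 + destination terminal 721.94 + duty 1375.42 = 65796.85
Buyer's account: 0.00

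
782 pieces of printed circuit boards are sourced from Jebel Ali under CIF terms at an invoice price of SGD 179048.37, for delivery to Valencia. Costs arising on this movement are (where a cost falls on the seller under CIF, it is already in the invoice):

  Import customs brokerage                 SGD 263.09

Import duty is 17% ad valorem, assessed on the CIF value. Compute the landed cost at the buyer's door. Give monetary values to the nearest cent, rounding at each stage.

CIF: the seller pays costs through ocean freight and marine insurance to the destination port.
The CIF price already equals the CIF value: 179048.37
Import duty = 179048.37 × 17% = 30438.22
Buyer bears: brokerage 263.09 + duty 30438.22 = 30701.31
Landed cost = invoice 179048.37 + 30701.31 = 209749.68

Total landed cost: SGD 209749.68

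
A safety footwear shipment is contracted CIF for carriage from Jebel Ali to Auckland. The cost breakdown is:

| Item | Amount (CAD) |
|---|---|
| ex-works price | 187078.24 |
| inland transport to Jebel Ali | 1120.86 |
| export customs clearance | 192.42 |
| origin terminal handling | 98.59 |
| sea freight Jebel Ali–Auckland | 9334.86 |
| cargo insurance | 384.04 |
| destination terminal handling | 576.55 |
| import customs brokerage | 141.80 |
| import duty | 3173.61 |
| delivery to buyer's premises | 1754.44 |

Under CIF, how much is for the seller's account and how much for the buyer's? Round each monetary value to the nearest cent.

CIF: the seller pays costs through ocean freight and marine insurance to the destination port.
Seller's account: goods 187078.24 + inland to port 1120.86 + export clearance 192.42 + origin terminal 98.59 + freight 9334.86 + insurance 384.04 = 198209.01
Buyer's account: destination terminal 576.55 + brokerage 141.80 + duty 3173.61 + delivery 1754.44 = 5646.40

Seller: CAD 198209.01; buyer: CAD 5646.40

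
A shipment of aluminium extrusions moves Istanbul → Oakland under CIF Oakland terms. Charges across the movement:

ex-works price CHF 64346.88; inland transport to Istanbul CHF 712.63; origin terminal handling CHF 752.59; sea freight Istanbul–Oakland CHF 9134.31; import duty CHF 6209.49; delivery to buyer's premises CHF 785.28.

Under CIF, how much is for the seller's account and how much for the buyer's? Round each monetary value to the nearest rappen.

CIF: the seller pays costs through ocean freight and marine insurance to the destination port.
Seller's account: goods 64346.88 + inland to port 712.63 + origin terminal 752.59 + freight 9134.31 = 74946.41
Buyer's account: duty 6209.49 + delivery 785.28 = 6994.77

Seller: CHF 74946.41; buyer: CHF 6994.77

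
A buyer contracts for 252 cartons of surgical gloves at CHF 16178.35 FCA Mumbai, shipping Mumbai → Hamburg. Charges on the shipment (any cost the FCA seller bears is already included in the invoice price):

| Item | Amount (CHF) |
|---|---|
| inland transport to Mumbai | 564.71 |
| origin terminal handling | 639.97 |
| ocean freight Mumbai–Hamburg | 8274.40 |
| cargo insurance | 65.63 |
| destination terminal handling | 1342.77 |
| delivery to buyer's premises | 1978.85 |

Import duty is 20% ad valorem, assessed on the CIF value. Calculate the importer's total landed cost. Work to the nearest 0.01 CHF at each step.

FCA: the seller delivers export-cleared goods to the carrier; the buyer bears costs from that point.
Already in the invoice (seller's account under FCA): inland to port — exclude.
CIF value = FCA price + origin terminal + freight + insurance = 16178.35 + 639.97 + 8274.40 + 65.63 = 25158.35
Import duty = 25158.35 × 20% = 5031.67
Buyer bears: origin terminal 639.97 + freight 8274.40 + insurance 65.63 + destination terminal 1342.77 + delivery 1978.85 + duty 5031.67 = 17333.29
Landed cost = invoice 16178.35 + 17333.29 = 33511.64

Total landed cost: CHF 33511.64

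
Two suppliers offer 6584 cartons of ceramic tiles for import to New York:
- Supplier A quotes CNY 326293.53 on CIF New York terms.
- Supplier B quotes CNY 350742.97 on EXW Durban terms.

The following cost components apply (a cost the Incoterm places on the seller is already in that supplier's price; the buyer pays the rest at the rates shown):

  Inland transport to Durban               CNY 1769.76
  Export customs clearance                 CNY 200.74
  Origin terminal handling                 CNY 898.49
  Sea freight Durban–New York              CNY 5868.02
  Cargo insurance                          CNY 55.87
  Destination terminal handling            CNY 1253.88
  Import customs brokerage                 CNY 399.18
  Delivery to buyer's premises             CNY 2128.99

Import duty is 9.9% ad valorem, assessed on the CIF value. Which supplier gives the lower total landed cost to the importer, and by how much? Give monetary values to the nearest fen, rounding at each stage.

Supplier A is cheaper by CNY 36533.31

Supplier A (CIF):
The CIF price already equals the CIF value: 326293.53
Import duty = 326293.53 × 9.9% = 32303.06
Buyer bears (A): 1253.88 + 399.18 + 2128.99 = 3782.05
Landed cost (A) = invoice 326293.53 + 3782.05 + duty 32303.06 = 362378.64
Supplier B (EXW):
CIF value = EXW price + inland to port + export clearance + origin terminal + freight + insurance = 350742.97 + 1769.76 + 200.74 + 898.49 + 5868.02 + 55.87 = 359535.85
Import duty = 359535.85 × 9.9% = 35594.05
Buyer bears (B): 1769.76 + 200.74 + 898.49 + 5868.02 + 55.87 + 1253.88 + 399.18 + 2128.99 = 12574.93
Landed cost (B) = invoice 350742.97 + 12574.93 + duty 35594.05 = 398911.95
Difference = |362378.64 − 398911.95| = 36533.31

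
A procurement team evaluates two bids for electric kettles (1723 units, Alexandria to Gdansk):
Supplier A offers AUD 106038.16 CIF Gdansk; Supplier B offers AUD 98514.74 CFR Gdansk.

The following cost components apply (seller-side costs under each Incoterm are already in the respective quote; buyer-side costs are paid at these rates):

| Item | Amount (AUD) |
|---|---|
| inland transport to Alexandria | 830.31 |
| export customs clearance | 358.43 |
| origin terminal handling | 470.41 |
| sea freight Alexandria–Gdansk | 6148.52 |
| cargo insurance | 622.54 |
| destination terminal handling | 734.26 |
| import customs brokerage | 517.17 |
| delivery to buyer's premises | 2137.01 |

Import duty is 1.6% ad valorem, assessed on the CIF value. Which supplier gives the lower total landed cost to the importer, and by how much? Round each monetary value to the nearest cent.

Supplier A (CIF):
The CIF price already equals the CIF value: 106038.16
Import duty = 106038.16 × 1.6% = 1696.61
Buyer bears (A): 734.26 + 517.17 + 2137.01 = 3388.44
Landed cost (A) = invoice 106038.16 + 3388.44 + duty 1696.61 = 111123.21
Supplier B (CFR):
CIF value = CFR price + insurance = 98514.74 + 622.54 = 99137.28
Import duty = 99137.28 × 1.6% = 1586.20
Buyer bears (B): 622.54 + 734.26 + 517.17 + 2137.01 = 4010.98
Landed cost (B) = invoice 98514.74 + 4010.98 + duty 1586.20 = 104111.92
Difference = |111123.21 − 104111.92| = 7011.29

Supplier B is cheaper by AUD 7011.29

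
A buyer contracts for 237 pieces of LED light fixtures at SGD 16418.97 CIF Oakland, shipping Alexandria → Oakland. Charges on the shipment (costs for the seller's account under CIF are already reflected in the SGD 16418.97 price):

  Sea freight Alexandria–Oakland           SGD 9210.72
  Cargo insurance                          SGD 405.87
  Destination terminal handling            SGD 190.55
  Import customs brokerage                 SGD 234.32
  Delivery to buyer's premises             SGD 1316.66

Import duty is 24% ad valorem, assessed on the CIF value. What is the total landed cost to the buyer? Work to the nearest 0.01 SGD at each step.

Total landed cost: SGD 22101.05

CIF: the seller pays costs through ocean freight and marine insurance to the destination port.
Already in the invoice (seller's account under CIF): freight, insurance — exclude.
The CIF price already equals the CIF value: 16418.97
Import duty = 16418.97 × 24% = 3940.55
Buyer bears: destination terminal 190.55 + brokerage 234.32 + delivery 1316.66 + duty 3940.55 = 5682.08
Landed cost = invoice 16418.97 + 5682.08 = 22101.05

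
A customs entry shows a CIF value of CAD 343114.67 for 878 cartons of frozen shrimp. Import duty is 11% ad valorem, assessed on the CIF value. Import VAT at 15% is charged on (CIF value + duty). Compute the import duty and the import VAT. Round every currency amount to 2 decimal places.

Import duty = 343114.67 × 11% = 37742.61
VAT base = CIF + duty = 343114.67 + 37742.61 = 380857.28
Import VAT = 380857.28 × 15% = 57128.59

Import duty: CAD 37742.61; import VAT: CAD 57128.59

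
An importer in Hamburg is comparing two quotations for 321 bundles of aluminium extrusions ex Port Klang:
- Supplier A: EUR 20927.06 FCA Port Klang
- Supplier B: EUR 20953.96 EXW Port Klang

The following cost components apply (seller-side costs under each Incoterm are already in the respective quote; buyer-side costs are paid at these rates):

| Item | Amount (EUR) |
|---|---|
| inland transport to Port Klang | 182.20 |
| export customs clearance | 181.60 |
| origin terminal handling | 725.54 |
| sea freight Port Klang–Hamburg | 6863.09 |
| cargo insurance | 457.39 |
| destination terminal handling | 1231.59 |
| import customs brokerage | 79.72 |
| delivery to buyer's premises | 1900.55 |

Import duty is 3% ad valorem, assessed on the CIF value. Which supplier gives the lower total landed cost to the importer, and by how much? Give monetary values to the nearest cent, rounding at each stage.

Supplier A is cheaper by EUR 402.42

Supplier A (FCA):
CIF value = FCA price + origin terminal + freight + insurance = 20927.06 + 725.54 + 6863.09 + 457.39 = 28973.08
Import duty = 28973.08 × 3% = 869.19
Buyer bears (A): 725.54 + 6863.09 + 457.39 + 1231.59 + 79.72 + 1900.55 = 11257.88
Landed cost (A) = invoice 20927.06 + 11257.88 + duty 869.19 = 33054.13
Supplier B (EXW):
CIF value = EXW price + inland to port + export clearance + origin terminal + freight + insurance = 20953.96 + 182.20 + 181.60 + 725.54 + 6863.09 + 457.39 = 29363.78
Import duty = 29363.78 × 3% = 880.91
Buyer bears (B): 182.20 + 181.60 + 725.54 + 6863.09 + 457.39 + 1231.59 + 79.72 + 1900.55 = 11621.68
Landed cost (B) = invoice 20953.96 + 11621.68 + duty 880.91 = 33456.55
Difference = |33054.13 − 33456.55| = 402.42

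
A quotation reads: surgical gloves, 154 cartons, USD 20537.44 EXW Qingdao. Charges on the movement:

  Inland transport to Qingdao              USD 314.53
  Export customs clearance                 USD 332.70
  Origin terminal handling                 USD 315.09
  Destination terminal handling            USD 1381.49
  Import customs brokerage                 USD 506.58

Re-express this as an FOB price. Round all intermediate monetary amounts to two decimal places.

Not relevant to the conversion: brokerage, destination terminal — on the buyer under both terms; not part of either seller's price.
From EXW to FOB, the seller additionally bears: inland to port, export clearance, origin terminal.
FOB price = 20537.44 + 314.53 + 332.70 + 315.09 = 21499.76

FOB price: USD 21499.76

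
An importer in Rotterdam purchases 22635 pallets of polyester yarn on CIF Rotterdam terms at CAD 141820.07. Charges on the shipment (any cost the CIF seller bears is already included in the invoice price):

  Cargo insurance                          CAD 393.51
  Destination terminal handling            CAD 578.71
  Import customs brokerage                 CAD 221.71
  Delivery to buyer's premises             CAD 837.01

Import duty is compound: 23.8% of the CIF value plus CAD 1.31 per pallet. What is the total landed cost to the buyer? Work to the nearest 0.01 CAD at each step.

Total landed cost: CAD 206862.53

CIF: the seller pays costs through ocean freight and marine insurance to the destination port.
Already in the invoice (seller's account under CIF): insurance — exclude.
The CIF price already equals the CIF value: 141820.07
Ad valorem component: 141820.07 × 23.8% = 33753.18
Specific component: 22635 × 1.31 = 29651.85
Import duty = 33753.18 + 29651.85 = 63405.03
Buyer bears: destination terminal 578.71 + brokerage 221.71 + delivery 837.01 + duty 63405.03 = 65042.46
Landed cost = invoice 141820.07 + 65042.46 = 206862.53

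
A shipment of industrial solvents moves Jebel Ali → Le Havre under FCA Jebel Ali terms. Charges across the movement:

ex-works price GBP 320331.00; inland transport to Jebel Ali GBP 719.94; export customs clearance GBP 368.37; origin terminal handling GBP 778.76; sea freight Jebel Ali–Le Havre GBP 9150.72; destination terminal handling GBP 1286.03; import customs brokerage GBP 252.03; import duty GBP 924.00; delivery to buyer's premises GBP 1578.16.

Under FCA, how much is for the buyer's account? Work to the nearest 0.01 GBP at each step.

Buyer's account: GBP 13969.70

FCA: the seller delivers export-cleared goods to the carrier; the buyer bears costs from that point.
Seller's account: goods 320331.00 + inland to port 719.94 + export clearance 368.37 = 321419.31
Buyer's account: origin terminal 778.76 + freight 9150.72 + destination terminal 1286.03 + brokerage 252.03 + duty 924.00 + delivery 1578.16 = 13969.70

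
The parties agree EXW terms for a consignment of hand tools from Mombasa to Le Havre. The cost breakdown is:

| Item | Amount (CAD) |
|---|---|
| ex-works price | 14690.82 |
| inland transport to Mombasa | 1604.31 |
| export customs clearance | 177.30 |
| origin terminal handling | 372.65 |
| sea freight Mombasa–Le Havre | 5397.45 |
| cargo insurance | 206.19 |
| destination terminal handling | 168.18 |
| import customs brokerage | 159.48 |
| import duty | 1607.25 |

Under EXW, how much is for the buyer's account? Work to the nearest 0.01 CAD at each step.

EXW: the seller makes goods available at their premises; the buyer bears all onward costs.
Seller's account: goods 14690.82 = 14690.82
Buyer's account: inland to port 1604.31 + export clearance 177.30 + origin terminal 372.65 + freight 5397.45 + insurance 206.19 + destination terminal 168.18 + brokerage 159.48 + duty 1607.25 = 9692.81

Buyer's account: CAD 9692.81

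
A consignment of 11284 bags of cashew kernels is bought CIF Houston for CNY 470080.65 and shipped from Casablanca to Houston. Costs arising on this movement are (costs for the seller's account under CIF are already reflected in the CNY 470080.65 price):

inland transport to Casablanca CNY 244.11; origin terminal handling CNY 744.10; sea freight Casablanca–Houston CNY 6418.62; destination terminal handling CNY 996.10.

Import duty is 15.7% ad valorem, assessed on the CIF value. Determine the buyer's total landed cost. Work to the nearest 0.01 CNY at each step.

CIF: the seller pays costs through ocean freight and marine insurance to the destination port.
Already in the invoice (seller's account under CIF): inland to port, origin terminal, freight — exclude.
The CIF price already equals the CIF value: 470080.65
Import duty = 470080.65 × 15.7% = 73802.66
Buyer bears: destination terminal 996.10 + duty 73802.66 = 74798.76
Landed cost = invoice 470080.65 + 74798.76 = 544879.41

Total landed cost: CNY 544879.41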